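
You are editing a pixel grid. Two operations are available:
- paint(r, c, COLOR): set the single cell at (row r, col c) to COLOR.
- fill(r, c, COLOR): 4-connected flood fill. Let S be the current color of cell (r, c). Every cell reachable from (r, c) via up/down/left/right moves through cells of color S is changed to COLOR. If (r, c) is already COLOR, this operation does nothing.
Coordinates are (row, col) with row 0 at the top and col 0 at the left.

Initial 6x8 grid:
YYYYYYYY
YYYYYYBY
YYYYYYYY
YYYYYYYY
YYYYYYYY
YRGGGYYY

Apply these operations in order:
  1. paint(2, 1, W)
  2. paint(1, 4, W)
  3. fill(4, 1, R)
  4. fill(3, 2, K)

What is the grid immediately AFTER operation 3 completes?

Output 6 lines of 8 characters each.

Answer: RRRRRRRR
RRRRWRBR
RWRRRRRR
RRRRRRRR
RRRRRRRR
RRGGGRRR

Derivation:
After op 1 paint(2,1,W):
YYYYYYYY
YYYYYYBY
YWYYYYYY
YYYYYYYY
YYYYYYYY
YRGGGYYY
After op 2 paint(1,4,W):
YYYYYYYY
YYYYWYBY
YWYYYYYY
YYYYYYYY
YYYYYYYY
YRGGGYYY
After op 3 fill(4,1,R) [41 cells changed]:
RRRRRRRR
RRRRWRBR
RWRRRRRR
RRRRRRRR
RRRRRRRR
RRGGGRRR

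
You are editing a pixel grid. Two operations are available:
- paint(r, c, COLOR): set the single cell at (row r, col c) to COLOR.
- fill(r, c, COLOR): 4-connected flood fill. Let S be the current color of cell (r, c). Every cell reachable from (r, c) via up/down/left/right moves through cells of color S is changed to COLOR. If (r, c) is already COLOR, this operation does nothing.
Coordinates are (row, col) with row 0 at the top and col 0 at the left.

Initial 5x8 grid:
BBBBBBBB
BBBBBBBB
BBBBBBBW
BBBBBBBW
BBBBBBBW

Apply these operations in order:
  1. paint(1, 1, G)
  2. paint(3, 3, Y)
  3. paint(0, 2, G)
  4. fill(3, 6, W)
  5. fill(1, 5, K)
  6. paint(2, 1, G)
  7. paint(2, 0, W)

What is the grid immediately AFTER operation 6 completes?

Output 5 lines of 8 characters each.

After op 1 paint(1,1,G):
BBBBBBBB
BGBBBBBB
BBBBBBBW
BBBBBBBW
BBBBBBBW
After op 2 paint(3,3,Y):
BBBBBBBB
BGBBBBBB
BBBBBBBW
BBBYBBBW
BBBBBBBW
After op 3 paint(0,2,G):
BBGBBBBB
BGBBBBBB
BBBBBBBW
BBBYBBBW
BBBBBBBW
After op 4 fill(3,6,W) [34 cells changed]:
WWGWWWWW
WGWWWWWW
WWWWWWWW
WWWYWWWW
WWWWWWWW
After op 5 fill(1,5,K) [37 cells changed]:
KKGKKKKK
KGKKKKKK
KKKKKKKK
KKKYKKKK
KKKKKKKK
After op 6 paint(2,1,G):
KKGKKKKK
KGKKKKKK
KGKKKKKK
KKKYKKKK
KKKKKKKK

Answer: KKGKKKKK
KGKKKKKK
KGKKKKKK
KKKYKKKK
KKKKKKKK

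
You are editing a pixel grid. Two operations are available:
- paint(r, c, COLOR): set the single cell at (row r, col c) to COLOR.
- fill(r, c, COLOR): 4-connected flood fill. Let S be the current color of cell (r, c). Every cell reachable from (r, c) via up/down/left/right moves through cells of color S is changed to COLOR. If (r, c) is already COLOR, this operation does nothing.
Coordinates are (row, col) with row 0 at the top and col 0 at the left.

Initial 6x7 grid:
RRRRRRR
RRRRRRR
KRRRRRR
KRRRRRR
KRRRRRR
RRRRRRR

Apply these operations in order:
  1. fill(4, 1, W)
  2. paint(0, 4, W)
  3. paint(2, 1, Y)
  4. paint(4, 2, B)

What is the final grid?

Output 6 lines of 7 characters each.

After op 1 fill(4,1,W) [39 cells changed]:
WWWWWWW
WWWWWWW
KWWWWWW
KWWWWWW
KWWWWWW
WWWWWWW
After op 2 paint(0,4,W):
WWWWWWW
WWWWWWW
KWWWWWW
KWWWWWW
KWWWWWW
WWWWWWW
After op 3 paint(2,1,Y):
WWWWWWW
WWWWWWW
KYWWWWW
KWWWWWW
KWWWWWW
WWWWWWW
After op 4 paint(4,2,B):
WWWWWWW
WWWWWWW
KYWWWWW
KWWWWWW
KWBWWWW
WWWWWWW

Answer: WWWWWWW
WWWWWWW
KYWWWWW
KWWWWWW
KWBWWWW
WWWWWWW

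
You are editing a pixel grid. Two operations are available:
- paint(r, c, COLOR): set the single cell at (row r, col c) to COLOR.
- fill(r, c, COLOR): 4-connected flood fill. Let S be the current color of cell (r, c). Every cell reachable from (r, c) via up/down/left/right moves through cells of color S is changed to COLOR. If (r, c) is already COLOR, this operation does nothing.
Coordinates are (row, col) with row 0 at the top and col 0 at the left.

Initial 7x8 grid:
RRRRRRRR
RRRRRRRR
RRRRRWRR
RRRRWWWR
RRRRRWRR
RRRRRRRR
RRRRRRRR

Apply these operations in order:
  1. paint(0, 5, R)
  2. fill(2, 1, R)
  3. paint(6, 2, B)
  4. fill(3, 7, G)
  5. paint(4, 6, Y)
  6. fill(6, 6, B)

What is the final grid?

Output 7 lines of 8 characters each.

Answer: BBBBBBBB
BBBBBBBB
BBBBBWBB
BBBBWWWB
BBBBBWYB
BBBBBBBB
BBBBBBBB

Derivation:
After op 1 paint(0,5,R):
RRRRRRRR
RRRRRRRR
RRRRRWRR
RRRRWWWR
RRRRRWRR
RRRRRRRR
RRRRRRRR
After op 2 fill(2,1,R) [0 cells changed]:
RRRRRRRR
RRRRRRRR
RRRRRWRR
RRRRWWWR
RRRRRWRR
RRRRRRRR
RRRRRRRR
After op 3 paint(6,2,B):
RRRRRRRR
RRRRRRRR
RRRRRWRR
RRRRWWWR
RRRRRWRR
RRRRRRRR
RRBRRRRR
After op 4 fill(3,7,G) [50 cells changed]:
GGGGGGGG
GGGGGGGG
GGGGGWGG
GGGGWWWG
GGGGGWGG
GGGGGGGG
GGBGGGGG
After op 5 paint(4,6,Y):
GGGGGGGG
GGGGGGGG
GGGGGWGG
GGGGWWWG
GGGGGWYG
GGGGGGGG
GGBGGGGG
After op 6 fill(6,6,B) [49 cells changed]:
BBBBBBBB
BBBBBBBB
BBBBBWBB
BBBBWWWB
BBBBBWYB
BBBBBBBB
BBBBBBBB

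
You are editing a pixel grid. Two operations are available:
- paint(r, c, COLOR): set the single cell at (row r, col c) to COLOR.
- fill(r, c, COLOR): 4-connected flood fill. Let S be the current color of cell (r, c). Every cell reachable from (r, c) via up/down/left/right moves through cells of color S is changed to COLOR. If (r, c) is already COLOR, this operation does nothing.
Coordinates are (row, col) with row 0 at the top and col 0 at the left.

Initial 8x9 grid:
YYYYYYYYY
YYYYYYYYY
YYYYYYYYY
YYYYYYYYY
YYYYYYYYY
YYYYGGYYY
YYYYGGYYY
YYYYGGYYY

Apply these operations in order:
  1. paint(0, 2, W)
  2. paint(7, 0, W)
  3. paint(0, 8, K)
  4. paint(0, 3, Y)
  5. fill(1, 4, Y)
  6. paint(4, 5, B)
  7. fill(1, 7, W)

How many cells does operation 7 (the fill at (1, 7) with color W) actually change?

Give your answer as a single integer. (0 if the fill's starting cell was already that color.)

Answer: 62

Derivation:
After op 1 paint(0,2,W):
YYWYYYYYY
YYYYYYYYY
YYYYYYYYY
YYYYYYYYY
YYYYYYYYY
YYYYGGYYY
YYYYGGYYY
YYYYGGYYY
After op 2 paint(7,0,W):
YYWYYYYYY
YYYYYYYYY
YYYYYYYYY
YYYYYYYYY
YYYYYYYYY
YYYYGGYYY
YYYYGGYYY
WYYYGGYYY
After op 3 paint(0,8,K):
YYWYYYYYK
YYYYYYYYY
YYYYYYYYY
YYYYYYYYY
YYYYYYYYY
YYYYGGYYY
YYYYGGYYY
WYYYGGYYY
After op 4 paint(0,3,Y):
YYWYYYYYK
YYYYYYYYY
YYYYYYYYY
YYYYYYYYY
YYYYYYYYY
YYYYGGYYY
YYYYGGYYY
WYYYGGYYY
After op 5 fill(1,4,Y) [0 cells changed]:
YYWYYYYYK
YYYYYYYYY
YYYYYYYYY
YYYYYYYYY
YYYYYYYYY
YYYYGGYYY
YYYYGGYYY
WYYYGGYYY
After op 6 paint(4,5,B):
YYWYYYYYK
YYYYYYYYY
YYYYYYYYY
YYYYYYYYY
YYYYYBYYY
YYYYGGYYY
YYYYGGYYY
WYYYGGYYY
After op 7 fill(1,7,W) [62 cells changed]:
WWWWWWWWK
WWWWWWWWW
WWWWWWWWW
WWWWWWWWW
WWWWWBWWW
WWWWGGWWW
WWWWGGWWW
WWWWGGWWW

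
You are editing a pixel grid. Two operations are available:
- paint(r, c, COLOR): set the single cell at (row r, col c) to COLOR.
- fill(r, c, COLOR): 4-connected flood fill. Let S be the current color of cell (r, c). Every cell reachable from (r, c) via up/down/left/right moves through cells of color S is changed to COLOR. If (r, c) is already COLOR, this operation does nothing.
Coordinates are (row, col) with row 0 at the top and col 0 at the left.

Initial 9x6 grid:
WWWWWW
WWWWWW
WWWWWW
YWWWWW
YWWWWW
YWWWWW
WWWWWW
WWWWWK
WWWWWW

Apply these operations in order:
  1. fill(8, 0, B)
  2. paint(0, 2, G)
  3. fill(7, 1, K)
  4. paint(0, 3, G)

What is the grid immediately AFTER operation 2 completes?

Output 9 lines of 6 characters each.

After op 1 fill(8,0,B) [50 cells changed]:
BBBBBB
BBBBBB
BBBBBB
YBBBBB
YBBBBB
YBBBBB
BBBBBB
BBBBBK
BBBBBB
After op 2 paint(0,2,G):
BBGBBB
BBBBBB
BBBBBB
YBBBBB
YBBBBB
YBBBBB
BBBBBB
BBBBBK
BBBBBB

Answer: BBGBBB
BBBBBB
BBBBBB
YBBBBB
YBBBBB
YBBBBB
BBBBBB
BBBBBK
BBBBBB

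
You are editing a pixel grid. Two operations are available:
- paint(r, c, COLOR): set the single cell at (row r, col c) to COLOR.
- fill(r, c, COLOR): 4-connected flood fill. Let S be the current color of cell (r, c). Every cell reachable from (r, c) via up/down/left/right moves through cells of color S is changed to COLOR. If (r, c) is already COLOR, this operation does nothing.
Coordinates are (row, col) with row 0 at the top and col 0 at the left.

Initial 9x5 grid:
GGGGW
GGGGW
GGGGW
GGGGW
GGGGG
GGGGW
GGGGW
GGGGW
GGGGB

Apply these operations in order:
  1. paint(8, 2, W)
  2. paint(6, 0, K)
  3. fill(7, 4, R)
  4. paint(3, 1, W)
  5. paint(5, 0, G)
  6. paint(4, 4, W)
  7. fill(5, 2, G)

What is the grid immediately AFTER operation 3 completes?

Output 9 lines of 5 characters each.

Answer: GGGGW
GGGGW
GGGGW
GGGGW
GGGGG
GGGGR
KGGGR
GGGGR
GGWGB

Derivation:
After op 1 paint(8,2,W):
GGGGW
GGGGW
GGGGW
GGGGW
GGGGG
GGGGW
GGGGW
GGGGW
GGWGB
After op 2 paint(6,0,K):
GGGGW
GGGGW
GGGGW
GGGGW
GGGGG
GGGGW
KGGGW
GGGGW
GGWGB
After op 3 fill(7,4,R) [3 cells changed]:
GGGGW
GGGGW
GGGGW
GGGGW
GGGGG
GGGGR
KGGGR
GGGGR
GGWGB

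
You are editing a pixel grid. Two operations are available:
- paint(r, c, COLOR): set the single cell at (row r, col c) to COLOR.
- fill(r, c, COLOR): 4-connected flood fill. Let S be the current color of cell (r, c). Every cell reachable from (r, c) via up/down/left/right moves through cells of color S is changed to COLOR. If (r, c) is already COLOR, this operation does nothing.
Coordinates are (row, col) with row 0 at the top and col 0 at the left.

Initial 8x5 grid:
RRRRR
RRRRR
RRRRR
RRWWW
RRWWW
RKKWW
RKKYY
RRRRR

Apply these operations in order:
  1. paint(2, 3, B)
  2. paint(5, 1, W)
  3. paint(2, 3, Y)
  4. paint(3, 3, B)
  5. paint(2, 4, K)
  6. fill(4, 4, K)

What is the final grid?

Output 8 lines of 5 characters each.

Answer: RRRRR
RRRRR
RRRYK
RRKBK
RRKKK
RWKKK
RKKYY
RRRRR

Derivation:
After op 1 paint(2,3,B):
RRRRR
RRRRR
RRRBR
RRWWW
RRWWW
RKKWW
RKKYY
RRRRR
After op 2 paint(5,1,W):
RRRRR
RRRRR
RRRBR
RRWWW
RRWWW
RWKWW
RKKYY
RRRRR
After op 3 paint(2,3,Y):
RRRRR
RRRRR
RRRYR
RRWWW
RRWWW
RWKWW
RKKYY
RRRRR
After op 4 paint(3,3,B):
RRRRR
RRRRR
RRRYR
RRWBW
RRWWW
RWKWW
RKKYY
RRRRR
After op 5 paint(2,4,K):
RRRRR
RRRRR
RRRYK
RRWBW
RRWWW
RWKWW
RKKYY
RRRRR
After op 6 fill(4,4,K) [7 cells changed]:
RRRRR
RRRRR
RRRYK
RRKBK
RRKKK
RWKKK
RKKYY
RRRRR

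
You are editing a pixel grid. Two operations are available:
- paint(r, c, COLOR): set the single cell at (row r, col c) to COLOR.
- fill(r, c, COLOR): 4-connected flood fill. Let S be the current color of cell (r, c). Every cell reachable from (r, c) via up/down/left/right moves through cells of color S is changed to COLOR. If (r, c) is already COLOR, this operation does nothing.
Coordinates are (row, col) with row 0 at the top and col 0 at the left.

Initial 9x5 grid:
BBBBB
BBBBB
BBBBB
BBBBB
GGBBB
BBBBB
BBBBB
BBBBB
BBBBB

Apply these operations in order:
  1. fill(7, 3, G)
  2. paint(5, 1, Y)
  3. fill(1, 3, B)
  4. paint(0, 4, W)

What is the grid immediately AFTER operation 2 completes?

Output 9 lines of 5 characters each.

Answer: GGGGG
GGGGG
GGGGG
GGGGG
GGGGG
GYGGG
GGGGG
GGGGG
GGGGG

Derivation:
After op 1 fill(7,3,G) [43 cells changed]:
GGGGG
GGGGG
GGGGG
GGGGG
GGGGG
GGGGG
GGGGG
GGGGG
GGGGG
After op 2 paint(5,1,Y):
GGGGG
GGGGG
GGGGG
GGGGG
GGGGG
GYGGG
GGGGG
GGGGG
GGGGG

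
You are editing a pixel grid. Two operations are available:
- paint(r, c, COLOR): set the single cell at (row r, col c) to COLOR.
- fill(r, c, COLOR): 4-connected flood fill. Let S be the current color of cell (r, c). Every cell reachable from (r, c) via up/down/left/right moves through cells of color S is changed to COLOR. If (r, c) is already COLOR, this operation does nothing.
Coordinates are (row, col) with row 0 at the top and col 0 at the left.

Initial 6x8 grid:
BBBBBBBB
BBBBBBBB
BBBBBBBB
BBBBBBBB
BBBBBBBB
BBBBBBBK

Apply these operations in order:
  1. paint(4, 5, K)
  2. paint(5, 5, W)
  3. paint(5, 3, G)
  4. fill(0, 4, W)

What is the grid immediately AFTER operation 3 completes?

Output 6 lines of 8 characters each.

After op 1 paint(4,5,K):
BBBBBBBB
BBBBBBBB
BBBBBBBB
BBBBBBBB
BBBBBKBB
BBBBBBBK
After op 2 paint(5,5,W):
BBBBBBBB
BBBBBBBB
BBBBBBBB
BBBBBBBB
BBBBBKBB
BBBBBWBK
After op 3 paint(5,3,G):
BBBBBBBB
BBBBBBBB
BBBBBBBB
BBBBBBBB
BBBBBKBB
BBBGBWBK

Answer: BBBBBBBB
BBBBBBBB
BBBBBBBB
BBBBBBBB
BBBBBKBB
BBBGBWBK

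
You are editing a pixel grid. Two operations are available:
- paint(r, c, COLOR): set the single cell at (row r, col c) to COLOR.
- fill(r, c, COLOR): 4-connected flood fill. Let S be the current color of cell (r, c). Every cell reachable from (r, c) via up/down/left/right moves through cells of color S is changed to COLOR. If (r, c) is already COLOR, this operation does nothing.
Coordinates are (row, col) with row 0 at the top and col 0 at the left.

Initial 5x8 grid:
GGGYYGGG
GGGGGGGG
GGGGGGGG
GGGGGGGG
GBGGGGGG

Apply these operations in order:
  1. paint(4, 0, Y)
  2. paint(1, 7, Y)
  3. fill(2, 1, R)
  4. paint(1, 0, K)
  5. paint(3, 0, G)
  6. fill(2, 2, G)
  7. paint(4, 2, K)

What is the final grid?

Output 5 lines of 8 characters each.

Answer: GGGYYGGG
KGGGGGGY
GGGGGGGG
GGGGGGGG
YBKGGGGG

Derivation:
After op 1 paint(4,0,Y):
GGGYYGGG
GGGGGGGG
GGGGGGGG
GGGGGGGG
YBGGGGGG
After op 2 paint(1,7,Y):
GGGYYGGG
GGGGGGGY
GGGGGGGG
GGGGGGGG
YBGGGGGG
After op 3 fill(2,1,R) [35 cells changed]:
RRRYYRRR
RRRRRRRY
RRRRRRRR
RRRRRRRR
YBRRRRRR
After op 4 paint(1,0,K):
RRRYYRRR
KRRRRRRY
RRRRRRRR
RRRRRRRR
YBRRRRRR
After op 5 paint(3,0,G):
RRRYYRRR
KRRRRRRY
RRRRRRRR
GRRRRRRR
YBRRRRRR
After op 6 fill(2,2,G) [33 cells changed]:
GGGYYGGG
KGGGGGGY
GGGGGGGG
GGGGGGGG
YBGGGGGG
After op 7 paint(4,2,K):
GGGYYGGG
KGGGGGGY
GGGGGGGG
GGGGGGGG
YBKGGGGG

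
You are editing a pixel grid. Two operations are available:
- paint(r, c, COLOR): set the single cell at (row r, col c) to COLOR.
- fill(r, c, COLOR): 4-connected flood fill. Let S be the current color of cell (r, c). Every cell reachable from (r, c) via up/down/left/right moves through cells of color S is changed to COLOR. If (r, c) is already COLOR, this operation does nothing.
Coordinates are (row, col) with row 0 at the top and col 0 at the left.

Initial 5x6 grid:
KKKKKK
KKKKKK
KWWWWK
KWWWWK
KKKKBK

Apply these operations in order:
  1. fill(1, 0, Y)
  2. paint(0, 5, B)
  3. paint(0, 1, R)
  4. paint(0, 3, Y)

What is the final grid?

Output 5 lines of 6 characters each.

After op 1 fill(1,0,Y) [21 cells changed]:
YYYYYY
YYYYYY
YWWWWY
YWWWWY
YYYYBY
After op 2 paint(0,5,B):
YYYYYB
YYYYYY
YWWWWY
YWWWWY
YYYYBY
After op 3 paint(0,1,R):
YRYYYB
YYYYYY
YWWWWY
YWWWWY
YYYYBY
After op 4 paint(0,3,Y):
YRYYYB
YYYYYY
YWWWWY
YWWWWY
YYYYBY

Answer: YRYYYB
YYYYYY
YWWWWY
YWWWWY
YYYYBY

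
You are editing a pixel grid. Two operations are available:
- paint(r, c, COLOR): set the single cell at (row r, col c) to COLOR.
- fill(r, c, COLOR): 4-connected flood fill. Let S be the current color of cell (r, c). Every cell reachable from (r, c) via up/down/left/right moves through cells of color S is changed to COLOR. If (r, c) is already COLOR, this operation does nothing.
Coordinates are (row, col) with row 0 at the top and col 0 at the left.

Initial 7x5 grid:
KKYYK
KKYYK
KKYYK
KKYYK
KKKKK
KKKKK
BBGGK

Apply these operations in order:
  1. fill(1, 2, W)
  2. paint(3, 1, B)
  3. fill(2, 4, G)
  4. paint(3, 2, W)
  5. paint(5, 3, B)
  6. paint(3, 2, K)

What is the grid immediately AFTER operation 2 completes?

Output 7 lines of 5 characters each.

After op 1 fill(1,2,W) [8 cells changed]:
KKWWK
KKWWK
KKWWK
KKWWK
KKKKK
KKKKK
BBGGK
After op 2 paint(3,1,B):
KKWWK
KKWWK
KKWWK
KBWWK
KKKKK
KKKKK
BBGGK

Answer: KKWWK
KKWWK
KKWWK
KBWWK
KKKKK
KKKKK
BBGGK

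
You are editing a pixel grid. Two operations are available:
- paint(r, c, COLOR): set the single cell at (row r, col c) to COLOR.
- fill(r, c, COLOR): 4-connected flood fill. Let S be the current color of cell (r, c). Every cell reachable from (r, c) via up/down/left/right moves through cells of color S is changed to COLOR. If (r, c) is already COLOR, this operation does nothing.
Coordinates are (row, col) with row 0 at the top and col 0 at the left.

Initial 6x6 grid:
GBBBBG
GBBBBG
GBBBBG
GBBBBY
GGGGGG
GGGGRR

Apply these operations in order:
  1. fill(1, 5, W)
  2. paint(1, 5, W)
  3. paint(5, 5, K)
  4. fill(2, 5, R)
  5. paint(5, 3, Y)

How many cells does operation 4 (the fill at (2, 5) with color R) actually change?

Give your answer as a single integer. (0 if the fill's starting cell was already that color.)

Answer: 3

Derivation:
After op 1 fill(1,5,W) [3 cells changed]:
GBBBBW
GBBBBW
GBBBBW
GBBBBY
GGGGGG
GGGGRR
After op 2 paint(1,5,W):
GBBBBW
GBBBBW
GBBBBW
GBBBBY
GGGGGG
GGGGRR
After op 3 paint(5,5,K):
GBBBBW
GBBBBW
GBBBBW
GBBBBY
GGGGGG
GGGGRK
After op 4 fill(2,5,R) [3 cells changed]:
GBBBBR
GBBBBR
GBBBBR
GBBBBY
GGGGGG
GGGGRK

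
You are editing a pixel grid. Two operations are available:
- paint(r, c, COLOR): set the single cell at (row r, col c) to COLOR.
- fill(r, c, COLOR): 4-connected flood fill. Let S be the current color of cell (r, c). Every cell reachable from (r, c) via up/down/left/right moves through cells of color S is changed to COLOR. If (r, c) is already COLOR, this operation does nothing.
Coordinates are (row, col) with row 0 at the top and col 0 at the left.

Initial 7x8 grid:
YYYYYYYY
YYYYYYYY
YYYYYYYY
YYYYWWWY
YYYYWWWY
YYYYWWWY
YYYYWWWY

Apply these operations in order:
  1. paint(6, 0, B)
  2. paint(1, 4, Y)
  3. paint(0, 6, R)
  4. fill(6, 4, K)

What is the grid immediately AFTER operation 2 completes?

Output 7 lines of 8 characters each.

After op 1 paint(6,0,B):
YYYYYYYY
YYYYYYYY
YYYYYYYY
YYYYWWWY
YYYYWWWY
YYYYWWWY
BYYYWWWY
After op 2 paint(1,4,Y):
YYYYYYYY
YYYYYYYY
YYYYYYYY
YYYYWWWY
YYYYWWWY
YYYYWWWY
BYYYWWWY

Answer: YYYYYYYY
YYYYYYYY
YYYYYYYY
YYYYWWWY
YYYYWWWY
YYYYWWWY
BYYYWWWY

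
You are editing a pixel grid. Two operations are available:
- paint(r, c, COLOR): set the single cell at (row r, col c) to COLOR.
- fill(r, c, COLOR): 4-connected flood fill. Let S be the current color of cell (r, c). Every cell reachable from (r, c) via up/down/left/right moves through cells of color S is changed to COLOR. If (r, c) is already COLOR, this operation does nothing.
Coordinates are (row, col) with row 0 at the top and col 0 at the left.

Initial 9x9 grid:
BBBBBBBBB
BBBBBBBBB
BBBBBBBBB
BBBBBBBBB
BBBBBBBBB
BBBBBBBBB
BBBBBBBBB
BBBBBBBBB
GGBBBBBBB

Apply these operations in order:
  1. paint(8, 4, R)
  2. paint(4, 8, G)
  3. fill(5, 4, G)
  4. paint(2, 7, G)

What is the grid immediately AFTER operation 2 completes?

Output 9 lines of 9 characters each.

After op 1 paint(8,4,R):
BBBBBBBBB
BBBBBBBBB
BBBBBBBBB
BBBBBBBBB
BBBBBBBBB
BBBBBBBBB
BBBBBBBBB
BBBBBBBBB
GGBBRBBBB
After op 2 paint(4,8,G):
BBBBBBBBB
BBBBBBBBB
BBBBBBBBB
BBBBBBBBB
BBBBBBBBG
BBBBBBBBB
BBBBBBBBB
BBBBBBBBB
GGBBRBBBB

Answer: BBBBBBBBB
BBBBBBBBB
BBBBBBBBB
BBBBBBBBB
BBBBBBBBG
BBBBBBBBB
BBBBBBBBB
BBBBBBBBB
GGBBRBBBB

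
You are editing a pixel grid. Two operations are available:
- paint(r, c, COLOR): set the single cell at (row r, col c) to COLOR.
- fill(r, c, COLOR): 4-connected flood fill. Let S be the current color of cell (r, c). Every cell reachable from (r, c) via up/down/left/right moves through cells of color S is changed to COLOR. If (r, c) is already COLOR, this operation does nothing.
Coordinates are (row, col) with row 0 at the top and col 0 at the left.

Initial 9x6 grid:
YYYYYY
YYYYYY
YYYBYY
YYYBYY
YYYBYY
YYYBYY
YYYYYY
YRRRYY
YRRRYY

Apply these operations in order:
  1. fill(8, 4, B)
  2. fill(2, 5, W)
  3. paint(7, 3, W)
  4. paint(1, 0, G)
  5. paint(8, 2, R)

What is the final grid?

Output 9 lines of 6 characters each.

Answer: WWWWWW
GWWWWW
WWWWWW
WWWWWW
WWWWWW
WWWWWW
WWWWWW
WRRWWW
WRRRWW

Derivation:
After op 1 fill(8,4,B) [44 cells changed]:
BBBBBB
BBBBBB
BBBBBB
BBBBBB
BBBBBB
BBBBBB
BBBBBB
BRRRBB
BRRRBB
After op 2 fill(2,5,W) [48 cells changed]:
WWWWWW
WWWWWW
WWWWWW
WWWWWW
WWWWWW
WWWWWW
WWWWWW
WRRRWW
WRRRWW
After op 3 paint(7,3,W):
WWWWWW
WWWWWW
WWWWWW
WWWWWW
WWWWWW
WWWWWW
WWWWWW
WRRWWW
WRRRWW
After op 4 paint(1,0,G):
WWWWWW
GWWWWW
WWWWWW
WWWWWW
WWWWWW
WWWWWW
WWWWWW
WRRWWW
WRRRWW
After op 5 paint(8,2,R):
WWWWWW
GWWWWW
WWWWWW
WWWWWW
WWWWWW
WWWWWW
WWWWWW
WRRWWW
WRRRWW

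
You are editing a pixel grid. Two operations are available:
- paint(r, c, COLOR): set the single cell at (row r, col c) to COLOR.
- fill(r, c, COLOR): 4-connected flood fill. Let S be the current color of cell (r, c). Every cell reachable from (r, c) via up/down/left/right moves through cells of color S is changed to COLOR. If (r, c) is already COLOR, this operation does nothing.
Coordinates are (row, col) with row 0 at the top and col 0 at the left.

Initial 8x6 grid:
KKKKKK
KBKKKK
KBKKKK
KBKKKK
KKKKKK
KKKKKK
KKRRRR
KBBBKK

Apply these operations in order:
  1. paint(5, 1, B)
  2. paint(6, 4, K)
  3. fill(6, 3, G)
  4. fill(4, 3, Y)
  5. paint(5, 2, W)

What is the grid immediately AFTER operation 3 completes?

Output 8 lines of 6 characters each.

After op 1 paint(5,1,B):
KKKKKK
KBKKKK
KBKKKK
KBKKKK
KKKKKK
KBKKKK
KKRRRR
KBBBKK
After op 2 paint(6,4,K):
KKKKKK
KBKKKK
KBKKKK
KBKKKK
KKKKKK
KBKKKK
KKRRKR
KBBBKK
After op 3 fill(6,3,G) [2 cells changed]:
KKKKKK
KBKKKK
KBKKKK
KBKKKK
KKKKKK
KBKKKK
KKGGKR
KBBBKK

Answer: KKKKKK
KBKKKK
KBKKKK
KBKKKK
KKKKKK
KBKKKK
KKGGKR
KBBBKK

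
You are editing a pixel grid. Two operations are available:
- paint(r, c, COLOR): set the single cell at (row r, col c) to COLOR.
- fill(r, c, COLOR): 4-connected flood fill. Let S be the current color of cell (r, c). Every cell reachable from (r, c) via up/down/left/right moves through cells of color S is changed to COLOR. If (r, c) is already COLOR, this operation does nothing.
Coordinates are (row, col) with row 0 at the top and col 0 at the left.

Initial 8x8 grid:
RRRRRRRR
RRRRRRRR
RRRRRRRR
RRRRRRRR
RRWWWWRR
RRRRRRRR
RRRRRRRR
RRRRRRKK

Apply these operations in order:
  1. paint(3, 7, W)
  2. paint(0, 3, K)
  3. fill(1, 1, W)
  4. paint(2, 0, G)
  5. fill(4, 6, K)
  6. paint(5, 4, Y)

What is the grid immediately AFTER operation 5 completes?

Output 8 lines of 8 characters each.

After op 1 paint(3,7,W):
RRRRRRRR
RRRRRRRR
RRRRRRRR
RRRRRRRW
RRWWWWRR
RRRRRRRR
RRRRRRRR
RRRRRRKK
After op 2 paint(0,3,K):
RRRKRRRR
RRRRRRRR
RRRRRRRR
RRRRRRRW
RRWWWWRR
RRRRRRRR
RRRRRRRR
RRRRRRKK
After op 3 fill(1,1,W) [56 cells changed]:
WWWKWWWW
WWWWWWWW
WWWWWWWW
WWWWWWWW
WWWWWWWW
WWWWWWWW
WWWWWWWW
WWWWWWKK
After op 4 paint(2,0,G):
WWWKWWWW
WWWWWWWW
GWWWWWWW
WWWWWWWW
WWWWWWWW
WWWWWWWW
WWWWWWWW
WWWWWWKK
After op 5 fill(4,6,K) [60 cells changed]:
KKKKKKKK
KKKKKKKK
GKKKKKKK
KKKKKKKK
KKKKKKKK
KKKKKKKK
KKKKKKKK
KKKKKKKK

Answer: KKKKKKKK
KKKKKKKK
GKKKKKKK
KKKKKKKK
KKKKKKKK
KKKKKKKK
KKKKKKKK
KKKKKKKK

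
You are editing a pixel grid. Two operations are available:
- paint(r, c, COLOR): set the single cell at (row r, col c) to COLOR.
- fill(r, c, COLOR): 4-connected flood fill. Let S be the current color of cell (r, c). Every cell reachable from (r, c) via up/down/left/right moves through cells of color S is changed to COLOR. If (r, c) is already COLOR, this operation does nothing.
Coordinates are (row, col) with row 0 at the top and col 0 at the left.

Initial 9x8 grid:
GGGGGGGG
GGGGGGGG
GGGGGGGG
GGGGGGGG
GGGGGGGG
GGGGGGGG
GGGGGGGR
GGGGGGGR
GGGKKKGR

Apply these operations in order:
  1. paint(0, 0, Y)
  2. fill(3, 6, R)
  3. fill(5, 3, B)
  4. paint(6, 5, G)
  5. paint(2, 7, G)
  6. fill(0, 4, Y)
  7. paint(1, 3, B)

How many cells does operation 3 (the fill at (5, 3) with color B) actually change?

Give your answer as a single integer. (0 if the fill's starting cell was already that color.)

Answer: 68

Derivation:
After op 1 paint(0,0,Y):
YGGGGGGG
GGGGGGGG
GGGGGGGG
GGGGGGGG
GGGGGGGG
GGGGGGGG
GGGGGGGR
GGGGGGGR
GGGKKKGR
After op 2 fill(3,6,R) [65 cells changed]:
YRRRRRRR
RRRRRRRR
RRRRRRRR
RRRRRRRR
RRRRRRRR
RRRRRRRR
RRRRRRRR
RRRRRRRR
RRRKKKRR
After op 3 fill(5,3,B) [68 cells changed]:
YBBBBBBB
BBBBBBBB
BBBBBBBB
BBBBBBBB
BBBBBBBB
BBBBBBBB
BBBBBBBB
BBBBBBBB
BBBKKKBB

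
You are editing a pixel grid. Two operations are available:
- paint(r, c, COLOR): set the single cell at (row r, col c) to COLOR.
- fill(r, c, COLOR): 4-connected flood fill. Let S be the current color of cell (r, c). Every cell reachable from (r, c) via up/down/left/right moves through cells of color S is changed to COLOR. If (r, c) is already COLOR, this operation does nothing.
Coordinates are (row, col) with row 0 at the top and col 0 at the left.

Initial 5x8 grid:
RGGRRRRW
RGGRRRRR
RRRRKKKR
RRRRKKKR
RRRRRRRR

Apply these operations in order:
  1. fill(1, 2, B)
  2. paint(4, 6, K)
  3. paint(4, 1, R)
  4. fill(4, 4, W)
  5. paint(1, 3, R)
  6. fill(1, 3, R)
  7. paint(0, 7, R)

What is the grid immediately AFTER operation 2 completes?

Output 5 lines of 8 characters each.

Answer: RBBRRRRW
RBBRRRRR
RRRRKKKR
RRRRKKKR
RRRRRRKR

Derivation:
After op 1 fill(1,2,B) [4 cells changed]:
RBBRRRRW
RBBRRRRR
RRRRKKKR
RRRRKKKR
RRRRRRRR
After op 2 paint(4,6,K):
RBBRRRRW
RBBRRRRR
RRRRKKKR
RRRRKKKR
RRRRRRKR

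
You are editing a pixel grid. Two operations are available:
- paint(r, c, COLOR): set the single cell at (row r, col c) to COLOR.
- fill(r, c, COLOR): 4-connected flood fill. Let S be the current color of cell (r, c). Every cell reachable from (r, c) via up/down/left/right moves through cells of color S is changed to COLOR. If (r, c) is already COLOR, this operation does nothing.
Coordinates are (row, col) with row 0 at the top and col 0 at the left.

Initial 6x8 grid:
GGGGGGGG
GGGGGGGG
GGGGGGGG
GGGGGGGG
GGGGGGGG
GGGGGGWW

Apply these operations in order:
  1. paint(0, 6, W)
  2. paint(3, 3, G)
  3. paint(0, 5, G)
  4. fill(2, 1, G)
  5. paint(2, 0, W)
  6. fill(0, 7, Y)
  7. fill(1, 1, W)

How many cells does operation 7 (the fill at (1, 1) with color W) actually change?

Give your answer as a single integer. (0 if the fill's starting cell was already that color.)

Answer: 44

Derivation:
After op 1 paint(0,6,W):
GGGGGGWG
GGGGGGGG
GGGGGGGG
GGGGGGGG
GGGGGGGG
GGGGGGWW
After op 2 paint(3,3,G):
GGGGGGWG
GGGGGGGG
GGGGGGGG
GGGGGGGG
GGGGGGGG
GGGGGGWW
After op 3 paint(0,5,G):
GGGGGGWG
GGGGGGGG
GGGGGGGG
GGGGGGGG
GGGGGGGG
GGGGGGWW
After op 4 fill(2,1,G) [0 cells changed]:
GGGGGGWG
GGGGGGGG
GGGGGGGG
GGGGGGGG
GGGGGGGG
GGGGGGWW
After op 5 paint(2,0,W):
GGGGGGWG
GGGGGGGG
WGGGGGGG
GGGGGGGG
GGGGGGGG
GGGGGGWW
After op 6 fill(0,7,Y) [44 cells changed]:
YYYYYYWY
YYYYYYYY
WYYYYYYY
YYYYYYYY
YYYYYYYY
YYYYYYWW
After op 7 fill(1,1,W) [44 cells changed]:
WWWWWWWW
WWWWWWWW
WWWWWWWW
WWWWWWWW
WWWWWWWW
WWWWWWWW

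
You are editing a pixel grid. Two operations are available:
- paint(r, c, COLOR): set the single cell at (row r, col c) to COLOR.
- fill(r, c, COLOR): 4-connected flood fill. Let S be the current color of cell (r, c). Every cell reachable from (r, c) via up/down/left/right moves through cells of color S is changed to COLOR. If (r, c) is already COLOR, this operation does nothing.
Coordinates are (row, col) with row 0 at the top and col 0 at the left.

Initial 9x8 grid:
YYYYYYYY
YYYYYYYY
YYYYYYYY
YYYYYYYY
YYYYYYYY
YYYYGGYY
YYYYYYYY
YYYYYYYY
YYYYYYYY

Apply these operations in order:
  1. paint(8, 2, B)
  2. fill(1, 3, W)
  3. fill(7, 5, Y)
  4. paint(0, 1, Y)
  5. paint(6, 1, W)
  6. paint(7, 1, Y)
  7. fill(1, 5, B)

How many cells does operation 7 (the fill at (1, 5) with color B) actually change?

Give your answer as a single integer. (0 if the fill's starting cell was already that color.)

Answer: 68

Derivation:
After op 1 paint(8,2,B):
YYYYYYYY
YYYYYYYY
YYYYYYYY
YYYYYYYY
YYYYYYYY
YYYYGGYY
YYYYYYYY
YYYYYYYY
YYBYYYYY
After op 2 fill(1,3,W) [69 cells changed]:
WWWWWWWW
WWWWWWWW
WWWWWWWW
WWWWWWWW
WWWWWWWW
WWWWGGWW
WWWWWWWW
WWWWWWWW
WWBWWWWW
After op 3 fill(7,5,Y) [69 cells changed]:
YYYYYYYY
YYYYYYYY
YYYYYYYY
YYYYYYYY
YYYYYYYY
YYYYGGYY
YYYYYYYY
YYYYYYYY
YYBYYYYY
After op 4 paint(0,1,Y):
YYYYYYYY
YYYYYYYY
YYYYYYYY
YYYYYYYY
YYYYYYYY
YYYYGGYY
YYYYYYYY
YYYYYYYY
YYBYYYYY
After op 5 paint(6,1,W):
YYYYYYYY
YYYYYYYY
YYYYYYYY
YYYYYYYY
YYYYYYYY
YYYYGGYY
YWYYYYYY
YYYYYYYY
YYBYYYYY
After op 6 paint(7,1,Y):
YYYYYYYY
YYYYYYYY
YYYYYYYY
YYYYYYYY
YYYYYYYY
YYYYGGYY
YWYYYYYY
YYYYYYYY
YYBYYYYY
After op 7 fill(1,5,B) [68 cells changed]:
BBBBBBBB
BBBBBBBB
BBBBBBBB
BBBBBBBB
BBBBBBBB
BBBBGGBB
BWBBBBBB
BBBBBBBB
BBBBBBBB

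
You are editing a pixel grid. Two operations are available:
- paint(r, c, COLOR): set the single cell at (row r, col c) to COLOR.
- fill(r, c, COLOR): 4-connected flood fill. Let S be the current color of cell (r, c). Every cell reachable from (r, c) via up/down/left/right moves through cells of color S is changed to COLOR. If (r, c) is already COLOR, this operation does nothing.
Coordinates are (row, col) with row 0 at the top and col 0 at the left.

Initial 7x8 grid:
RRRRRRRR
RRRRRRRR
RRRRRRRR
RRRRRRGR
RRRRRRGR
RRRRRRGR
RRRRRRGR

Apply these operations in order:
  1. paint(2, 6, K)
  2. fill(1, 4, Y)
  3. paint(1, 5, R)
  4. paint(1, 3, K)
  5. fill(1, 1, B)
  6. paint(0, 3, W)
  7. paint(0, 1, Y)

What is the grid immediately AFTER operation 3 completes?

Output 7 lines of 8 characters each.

After op 1 paint(2,6,K):
RRRRRRRR
RRRRRRRR
RRRRRRKR
RRRRRRGR
RRRRRRGR
RRRRRRGR
RRRRRRGR
After op 2 fill(1,4,Y) [51 cells changed]:
YYYYYYYY
YYYYYYYY
YYYYYYKY
YYYYYYGY
YYYYYYGY
YYYYYYGY
YYYYYYGY
After op 3 paint(1,5,R):
YYYYYYYY
YYYYYRYY
YYYYYYKY
YYYYYYGY
YYYYYYGY
YYYYYYGY
YYYYYYGY

Answer: YYYYYYYY
YYYYYRYY
YYYYYYKY
YYYYYYGY
YYYYYYGY
YYYYYYGY
YYYYYYGY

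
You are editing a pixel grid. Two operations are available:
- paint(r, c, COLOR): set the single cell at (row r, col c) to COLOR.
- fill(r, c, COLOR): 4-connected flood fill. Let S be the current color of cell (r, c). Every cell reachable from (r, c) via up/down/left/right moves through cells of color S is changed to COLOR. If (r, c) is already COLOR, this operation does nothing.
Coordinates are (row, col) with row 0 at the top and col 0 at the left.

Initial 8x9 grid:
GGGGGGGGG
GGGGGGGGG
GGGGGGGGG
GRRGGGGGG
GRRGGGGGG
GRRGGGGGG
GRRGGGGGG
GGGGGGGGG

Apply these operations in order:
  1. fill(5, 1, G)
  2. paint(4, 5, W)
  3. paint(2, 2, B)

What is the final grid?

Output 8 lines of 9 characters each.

Answer: GGGGGGGGG
GGGGGGGGG
GGBGGGGGG
GGGGGGGGG
GGGGGWGGG
GGGGGGGGG
GGGGGGGGG
GGGGGGGGG

Derivation:
After op 1 fill(5,1,G) [8 cells changed]:
GGGGGGGGG
GGGGGGGGG
GGGGGGGGG
GGGGGGGGG
GGGGGGGGG
GGGGGGGGG
GGGGGGGGG
GGGGGGGGG
After op 2 paint(4,5,W):
GGGGGGGGG
GGGGGGGGG
GGGGGGGGG
GGGGGGGGG
GGGGGWGGG
GGGGGGGGG
GGGGGGGGG
GGGGGGGGG
After op 3 paint(2,2,B):
GGGGGGGGG
GGGGGGGGG
GGBGGGGGG
GGGGGGGGG
GGGGGWGGG
GGGGGGGGG
GGGGGGGGG
GGGGGGGGG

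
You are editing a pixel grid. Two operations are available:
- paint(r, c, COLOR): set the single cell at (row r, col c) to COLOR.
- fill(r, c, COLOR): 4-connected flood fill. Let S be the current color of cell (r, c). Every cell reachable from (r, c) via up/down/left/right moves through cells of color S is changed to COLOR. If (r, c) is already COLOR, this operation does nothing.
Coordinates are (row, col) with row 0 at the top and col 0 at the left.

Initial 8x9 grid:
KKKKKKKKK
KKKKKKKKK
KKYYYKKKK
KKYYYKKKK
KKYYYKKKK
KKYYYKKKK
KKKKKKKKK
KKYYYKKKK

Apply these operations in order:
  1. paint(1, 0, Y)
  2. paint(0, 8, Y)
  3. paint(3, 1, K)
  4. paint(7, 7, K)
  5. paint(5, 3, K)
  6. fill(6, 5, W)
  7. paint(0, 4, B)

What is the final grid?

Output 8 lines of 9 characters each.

Answer: WWWWBWWWY
YWWWWWWWW
WWYYYWWWW
WWYYYWWWW
WWYYYWWWW
WWYWYWWWW
WWWWWWWWW
WWYYYWWWW

Derivation:
After op 1 paint(1,0,Y):
KKKKKKKKK
YKKKKKKKK
KKYYYKKKK
KKYYYKKKK
KKYYYKKKK
KKYYYKKKK
KKKKKKKKK
KKYYYKKKK
After op 2 paint(0,8,Y):
KKKKKKKKY
YKKKKKKKK
KKYYYKKKK
KKYYYKKKK
KKYYYKKKK
KKYYYKKKK
KKKKKKKKK
KKYYYKKKK
After op 3 paint(3,1,K):
KKKKKKKKY
YKKKKKKKK
KKYYYKKKK
KKYYYKKKK
KKYYYKKKK
KKYYYKKKK
KKKKKKKKK
KKYYYKKKK
After op 4 paint(7,7,K):
KKKKKKKKY
YKKKKKKKK
KKYYYKKKK
KKYYYKKKK
KKYYYKKKK
KKYYYKKKK
KKKKKKKKK
KKYYYKKKK
After op 5 paint(5,3,K):
KKKKKKKKY
YKKKKKKKK
KKYYYKKKK
KKYYYKKKK
KKYYYKKKK
KKYKYKKKK
KKKKKKKKK
KKYYYKKKK
After op 6 fill(6,5,W) [56 cells changed]:
WWWWWWWWY
YWWWWWWWW
WWYYYWWWW
WWYYYWWWW
WWYYYWWWW
WWYWYWWWW
WWWWWWWWW
WWYYYWWWW
After op 7 paint(0,4,B):
WWWWBWWWY
YWWWWWWWW
WWYYYWWWW
WWYYYWWWW
WWYYYWWWW
WWYWYWWWW
WWWWWWWWW
WWYYYWWWW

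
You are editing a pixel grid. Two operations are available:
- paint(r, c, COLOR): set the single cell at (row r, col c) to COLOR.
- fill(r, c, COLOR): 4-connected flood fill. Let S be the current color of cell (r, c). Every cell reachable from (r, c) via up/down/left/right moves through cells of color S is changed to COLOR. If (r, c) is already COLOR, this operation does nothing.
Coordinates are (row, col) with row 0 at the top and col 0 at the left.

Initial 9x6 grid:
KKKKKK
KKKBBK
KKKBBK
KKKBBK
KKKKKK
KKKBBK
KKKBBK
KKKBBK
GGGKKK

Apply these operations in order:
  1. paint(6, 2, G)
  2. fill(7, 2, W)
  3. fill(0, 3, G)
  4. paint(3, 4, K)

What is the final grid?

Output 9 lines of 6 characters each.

Answer: GGGGGG
GGGBBG
GGGBBG
GGGBKG
GGGGGG
GGGBBG
GGGBBG
GGGBBG
GGGGGG

Derivation:
After op 1 paint(6,2,G):
KKKKKK
KKKBBK
KKKBBK
KKKBBK
KKKKKK
KKKBBK
KKGBBK
KKKBBK
GGGKKK
After op 2 fill(7,2,W) [38 cells changed]:
WWWWWW
WWWBBW
WWWBBW
WWWBBW
WWWWWW
WWWBBW
WWGBBW
WWWBBW
GGGWWW
After op 3 fill(0,3,G) [38 cells changed]:
GGGGGG
GGGBBG
GGGBBG
GGGBBG
GGGGGG
GGGBBG
GGGBBG
GGGBBG
GGGGGG
After op 4 paint(3,4,K):
GGGGGG
GGGBBG
GGGBBG
GGGBKG
GGGGGG
GGGBBG
GGGBBG
GGGBBG
GGGGGG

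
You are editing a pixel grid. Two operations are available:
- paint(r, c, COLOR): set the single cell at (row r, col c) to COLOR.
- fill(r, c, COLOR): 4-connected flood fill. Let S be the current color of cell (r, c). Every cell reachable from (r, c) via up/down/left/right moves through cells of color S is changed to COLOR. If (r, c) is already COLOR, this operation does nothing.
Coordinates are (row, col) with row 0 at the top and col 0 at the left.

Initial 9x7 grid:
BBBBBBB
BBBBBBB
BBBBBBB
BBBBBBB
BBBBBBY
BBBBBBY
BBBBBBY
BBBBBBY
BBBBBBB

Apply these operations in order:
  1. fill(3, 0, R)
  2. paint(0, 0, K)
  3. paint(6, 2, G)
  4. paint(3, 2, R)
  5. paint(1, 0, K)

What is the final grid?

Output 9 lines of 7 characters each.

Answer: KRRRRRR
KRRRRRR
RRRRRRR
RRRRRRR
RRRRRRY
RRRRRRY
RRGRRRY
RRRRRRY
RRRRRRR

Derivation:
After op 1 fill(3,0,R) [59 cells changed]:
RRRRRRR
RRRRRRR
RRRRRRR
RRRRRRR
RRRRRRY
RRRRRRY
RRRRRRY
RRRRRRY
RRRRRRR
After op 2 paint(0,0,K):
KRRRRRR
RRRRRRR
RRRRRRR
RRRRRRR
RRRRRRY
RRRRRRY
RRRRRRY
RRRRRRY
RRRRRRR
After op 3 paint(6,2,G):
KRRRRRR
RRRRRRR
RRRRRRR
RRRRRRR
RRRRRRY
RRRRRRY
RRGRRRY
RRRRRRY
RRRRRRR
After op 4 paint(3,2,R):
KRRRRRR
RRRRRRR
RRRRRRR
RRRRRRR
RRRRRRY
RRRRRRY
RRGRRRY
RRRRRRY
RRRRRRR
After op 5 paint(1,0,K):
KRRRRRR
KRRRRRR
RRRRRRR
RRRRRRR
RRRRRRY
RRRRRRY
RRGRRRY
RRRRRRY
RRRRRRR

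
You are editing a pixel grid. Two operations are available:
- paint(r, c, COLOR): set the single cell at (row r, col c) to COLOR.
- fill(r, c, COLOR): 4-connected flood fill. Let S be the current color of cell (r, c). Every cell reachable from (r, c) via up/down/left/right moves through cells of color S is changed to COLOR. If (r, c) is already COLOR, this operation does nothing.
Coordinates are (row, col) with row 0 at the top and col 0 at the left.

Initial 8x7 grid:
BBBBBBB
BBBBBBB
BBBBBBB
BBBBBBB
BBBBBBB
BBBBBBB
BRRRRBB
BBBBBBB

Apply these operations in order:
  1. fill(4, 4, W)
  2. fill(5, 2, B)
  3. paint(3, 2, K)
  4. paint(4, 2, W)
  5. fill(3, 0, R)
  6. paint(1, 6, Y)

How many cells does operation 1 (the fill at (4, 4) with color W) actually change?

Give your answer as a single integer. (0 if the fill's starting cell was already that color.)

After op 1 fill(4,4,W) [52 cells changed]:
WWWWWWW
WWWWWWW
WWWWWWW
WWWWWWW
WWWWWWW
WWWWWWW
WRRRRWW
WWWWWWW

Answer: 52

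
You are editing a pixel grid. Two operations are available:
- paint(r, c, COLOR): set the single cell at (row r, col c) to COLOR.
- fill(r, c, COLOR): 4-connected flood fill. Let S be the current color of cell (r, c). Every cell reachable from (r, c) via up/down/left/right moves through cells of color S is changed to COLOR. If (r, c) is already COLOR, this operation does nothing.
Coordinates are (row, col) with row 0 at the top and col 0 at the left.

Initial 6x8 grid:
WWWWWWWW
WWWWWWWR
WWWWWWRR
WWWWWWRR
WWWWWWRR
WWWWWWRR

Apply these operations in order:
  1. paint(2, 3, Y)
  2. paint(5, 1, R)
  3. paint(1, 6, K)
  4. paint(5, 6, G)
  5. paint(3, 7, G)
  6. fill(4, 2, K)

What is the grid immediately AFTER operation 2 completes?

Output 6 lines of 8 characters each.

After op 1 paint(2,3,Y):
WWWWWWWW
WWWWWWWR
WWWYWWRR
WWWWWWRR
WWWWWWRR
WWWWWWRR
After op 2 paint(5,1,R):
WWWWWWWW
WWWWWWWR
WWWYWWRR
WWWWWWRR
WWWWWWRR
WRWWWWRR

Answer: WWWWWWWW
WWWWWWWR
WWWYWWRR
WWWWWWRR
WWWWWWRR
WRWWWWRR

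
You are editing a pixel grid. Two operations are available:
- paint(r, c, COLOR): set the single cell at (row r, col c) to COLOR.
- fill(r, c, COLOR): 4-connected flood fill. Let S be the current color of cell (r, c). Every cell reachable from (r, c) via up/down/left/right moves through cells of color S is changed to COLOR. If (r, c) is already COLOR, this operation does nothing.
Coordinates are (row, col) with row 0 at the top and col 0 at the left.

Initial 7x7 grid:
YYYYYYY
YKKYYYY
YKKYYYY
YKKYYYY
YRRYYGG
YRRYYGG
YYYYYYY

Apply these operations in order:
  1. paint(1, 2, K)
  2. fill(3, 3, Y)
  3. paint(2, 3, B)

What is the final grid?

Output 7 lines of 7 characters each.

Answer: YYYYYYY
YKKYYYY
YKKBYYY
YKKYYYY
YRRYYGG
YRRYYGG
YYYYYYY

Derivation:
After op 1 paint(1,2,K):
YYYYYYY
YKKYYYY
YKKYYYY
YKKYYYY
YRRYYGG
YRRYYGG
YYYYYYY
After op 2 fill(3,3,Y) [0 cells changed]:
YYYYYYY
YKKYYYY
YKKYYYY
YKKYYYY
YRRYYGG
YRRYYGG
YYYYYYY
After op 3 paint(2,3,B):
YYYYYYY
YKKYYYY
YKKBYYY
YKKYYYY
YRRYYGG
YRRYYGG
YYYYYYY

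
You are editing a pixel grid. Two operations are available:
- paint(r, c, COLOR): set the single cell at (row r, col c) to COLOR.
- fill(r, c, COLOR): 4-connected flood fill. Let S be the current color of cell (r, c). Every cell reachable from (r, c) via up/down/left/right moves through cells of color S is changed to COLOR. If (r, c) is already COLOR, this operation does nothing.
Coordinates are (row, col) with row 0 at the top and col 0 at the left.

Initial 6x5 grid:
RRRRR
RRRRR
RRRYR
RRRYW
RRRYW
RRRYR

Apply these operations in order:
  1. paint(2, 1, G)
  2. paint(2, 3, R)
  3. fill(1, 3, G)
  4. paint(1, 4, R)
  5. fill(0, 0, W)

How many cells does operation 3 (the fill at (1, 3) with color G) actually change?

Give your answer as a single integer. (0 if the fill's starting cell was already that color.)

After op 1 paint(2,1,G):
RRRRR
RRRRR
RGRYR
RRRYW
RRRYW
RRRYR
After op 2 paint(2,3,R):
RRRRR
RRRRR
RGRRR
RRRYW
RRRYW
RRRYR
After op 3 fill(1,3,G) [23 cells changed]:
GGGGG
GGGGG
GGGGG
GGGYW
GGGYW
GGGYR

Answer: 23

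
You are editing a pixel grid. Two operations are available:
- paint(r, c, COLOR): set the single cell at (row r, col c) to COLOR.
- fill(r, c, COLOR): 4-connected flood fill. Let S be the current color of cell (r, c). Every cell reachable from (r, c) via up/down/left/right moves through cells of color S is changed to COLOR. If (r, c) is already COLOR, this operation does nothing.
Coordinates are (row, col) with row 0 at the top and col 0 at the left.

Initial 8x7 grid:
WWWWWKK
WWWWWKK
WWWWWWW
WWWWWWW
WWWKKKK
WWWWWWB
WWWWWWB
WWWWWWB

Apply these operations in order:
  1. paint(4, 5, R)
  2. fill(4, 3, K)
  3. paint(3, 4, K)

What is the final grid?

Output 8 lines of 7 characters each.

Answer: WWWWWKK
WWWWWKK
WWWWWWW
WWWWKWW
WWWKKRK
WWWWWWB
WWWWWWB
WWWWWWB

Derivation:
After op 1 paint(4,5,R):
WWWWWKK
WWWWWKK
WWWWWWW
WWWWWWW
WWWKKRK
WWWWWWB
WWWWWWB
WWWWWWB
After op 2 fill(4,3,K) [0 cells changed]:
WWWWWKK
WWWWWKK
WWWWWWW
WWWWWWW
WWWKKRK
WWWWWWB
WWWWWWB
WWWWWWB
After op 3 paint(3,4,K):
WWWWWKK
WWWWWKK
WWWWWWW
WWWWKWW
WWWKKRK
WWWWWWB
WWWWWWB
WWWWWWB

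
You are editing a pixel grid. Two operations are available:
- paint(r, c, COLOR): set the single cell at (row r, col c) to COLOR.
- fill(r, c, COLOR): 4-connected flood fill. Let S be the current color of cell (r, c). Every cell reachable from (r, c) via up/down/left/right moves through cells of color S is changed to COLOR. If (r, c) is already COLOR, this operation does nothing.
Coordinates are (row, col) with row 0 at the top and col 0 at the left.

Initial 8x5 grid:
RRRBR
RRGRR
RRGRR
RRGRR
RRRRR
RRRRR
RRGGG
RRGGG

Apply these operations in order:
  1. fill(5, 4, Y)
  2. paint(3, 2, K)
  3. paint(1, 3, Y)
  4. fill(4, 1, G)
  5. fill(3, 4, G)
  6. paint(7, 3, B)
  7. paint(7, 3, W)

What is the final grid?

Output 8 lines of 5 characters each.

Answer: GGGBG
GGGGG
GGGGG
GGKGG
GGGGG
GGGGG
GGGGG
GGGWG

Derivation:
After op 1 fill(5,4,Y) [30 cells changed]:
YYYBY
YYGYY
YYGYY
YYGYY
YYYYY
YYYYY
YYGGG
YYGGG
After op 2 paint(3,2,K):
YYYBY
YYGYY
YYGYY
YYKYY
YYYYY
YYYYY
YYGGG
YYGGG
After op 3 paint(1,3,Y):
YYYBY
YYGYY
YYGYY
YYKYY
YYYYY
YYYYY
YYGGG
YYGGG
After op 4 fill(4,1,G) [30 cells changed]:
GGGBG
GGGGG
GGGGG
GGKGG
GGGGG
GGGGG
GGGGG
GGGGG
After op 5 fill(3,4,G) [0 cells changed]:
GGGBG
GGGGG
GGGGG
GGKGG
GGGGG
GGGGG
GGGGG
GGGGG
After op 6 paint(7,3,B):
GGGBG
GGGGG
GGGGG
GGKGG
GGGGG
GGGGG
GGGGG
GGGBG
After op 7 paint(7,3,W):
GGGBG
GGGGG
GGGGG
GGKGG
GGGGG
GGGGG
GGGGG
GGGWG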